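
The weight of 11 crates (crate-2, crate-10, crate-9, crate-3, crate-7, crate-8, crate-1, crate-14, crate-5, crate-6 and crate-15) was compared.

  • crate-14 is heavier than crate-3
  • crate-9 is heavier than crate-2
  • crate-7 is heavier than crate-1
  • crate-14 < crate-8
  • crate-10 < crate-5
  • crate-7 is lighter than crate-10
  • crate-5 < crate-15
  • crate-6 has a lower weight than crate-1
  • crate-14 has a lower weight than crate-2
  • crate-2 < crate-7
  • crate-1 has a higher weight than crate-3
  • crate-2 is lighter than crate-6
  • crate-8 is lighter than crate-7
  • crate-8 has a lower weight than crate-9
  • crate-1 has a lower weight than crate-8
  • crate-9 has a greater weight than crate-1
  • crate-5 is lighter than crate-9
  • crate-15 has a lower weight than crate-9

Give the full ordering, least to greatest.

Nothing is placed below crate-3, so it is least; from there crate-3 < crate-14; crate-14 < crate-2; crate-2 < crate-6; crate-6 < crate-1; crate-1 < crate-8; crate-8 < crate-7; crate-7 < crate-10; crate-10 < crate-5; crate-5 < crate-15; crate-15 < crate-9, each given directly.

crate-3 < crate-14 < crate-2 < crate-6 < crate-1 < crate-8 < crate-7 < crate-10 < crate-5 < crate-15 < crate-9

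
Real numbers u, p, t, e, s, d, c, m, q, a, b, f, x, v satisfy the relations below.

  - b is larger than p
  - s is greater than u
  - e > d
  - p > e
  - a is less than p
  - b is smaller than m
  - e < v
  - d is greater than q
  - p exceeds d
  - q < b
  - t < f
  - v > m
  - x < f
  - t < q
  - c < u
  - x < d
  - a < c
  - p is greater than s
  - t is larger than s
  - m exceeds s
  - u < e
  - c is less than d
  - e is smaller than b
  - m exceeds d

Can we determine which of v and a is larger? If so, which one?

v

Link the given pairs in sequence: a < c; c < u; u < s; s < t; t < q; q < d; d < e; e < p; p < b; b < m; m < v.
Together: a < c < u < s < t < q < d < e < p < b < m < v.
So v is larger.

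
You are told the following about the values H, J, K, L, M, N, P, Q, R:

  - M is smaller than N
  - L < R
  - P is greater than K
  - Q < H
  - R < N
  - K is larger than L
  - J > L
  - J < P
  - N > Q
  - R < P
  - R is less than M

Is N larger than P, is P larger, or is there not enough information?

Following every chain through P: below P we get L, J, K, R.
N is not reached, and no chain runs the other way from N to P.
So the given relations leave the order of P and N undetermined.

undetermined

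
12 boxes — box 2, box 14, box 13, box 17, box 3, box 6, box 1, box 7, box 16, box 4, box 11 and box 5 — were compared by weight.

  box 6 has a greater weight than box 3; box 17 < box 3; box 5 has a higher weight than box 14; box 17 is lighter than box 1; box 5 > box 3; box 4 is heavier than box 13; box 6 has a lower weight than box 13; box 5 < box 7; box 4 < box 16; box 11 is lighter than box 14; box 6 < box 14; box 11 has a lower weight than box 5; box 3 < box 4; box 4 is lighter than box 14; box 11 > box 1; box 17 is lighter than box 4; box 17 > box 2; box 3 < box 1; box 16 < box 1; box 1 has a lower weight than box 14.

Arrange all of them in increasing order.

The consecutive links are each given: box 2 < box 17; box 17 < box 3; box 3 < box 6; box 6 < box 13; box 13 < box 4; box 4 < box 16; box 16 < box 1; box 1 < box 11; box 11 < box 14; box 14 < box 5; box 5 < box 7.

box 2 < box 17 < box 3 < box 6 < box 13 < box 4 < box 16 < box 1 < box 11 < box 14 < box 5 < box 7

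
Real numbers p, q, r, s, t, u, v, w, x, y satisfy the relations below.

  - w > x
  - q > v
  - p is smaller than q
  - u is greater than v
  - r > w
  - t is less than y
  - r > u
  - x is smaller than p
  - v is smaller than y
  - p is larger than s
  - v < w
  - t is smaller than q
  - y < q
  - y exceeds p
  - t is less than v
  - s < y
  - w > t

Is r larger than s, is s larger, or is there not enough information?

Following every chain through s: above s we get p, y, q.
r is not reached, and no chain runs the other way from r to s.
So the given relations leave the order of s and r undetermined.

undetermined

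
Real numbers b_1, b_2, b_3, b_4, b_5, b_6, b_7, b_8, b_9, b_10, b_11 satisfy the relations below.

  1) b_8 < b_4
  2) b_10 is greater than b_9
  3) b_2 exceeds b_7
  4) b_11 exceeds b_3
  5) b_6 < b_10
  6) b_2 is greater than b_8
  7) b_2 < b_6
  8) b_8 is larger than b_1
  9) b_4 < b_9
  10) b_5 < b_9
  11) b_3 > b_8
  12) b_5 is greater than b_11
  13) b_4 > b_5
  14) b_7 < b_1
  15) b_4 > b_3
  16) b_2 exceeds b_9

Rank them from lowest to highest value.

b_7 < b_1 < b_8 < b_3 < b_11 < b_5 < b_4 < b_9 < b_2 < b_6 < b_10

Nothing is placed below b_7, so it is least; from there b_7 < b_1; b_1 < b_8; b_8 < b_3; b_3 < b_11; b_11 < b_5; b_5 < b_4; b_4 < b_9; b_9 < b_2; b_2 < b_6; b_6 < b_10, each given directly.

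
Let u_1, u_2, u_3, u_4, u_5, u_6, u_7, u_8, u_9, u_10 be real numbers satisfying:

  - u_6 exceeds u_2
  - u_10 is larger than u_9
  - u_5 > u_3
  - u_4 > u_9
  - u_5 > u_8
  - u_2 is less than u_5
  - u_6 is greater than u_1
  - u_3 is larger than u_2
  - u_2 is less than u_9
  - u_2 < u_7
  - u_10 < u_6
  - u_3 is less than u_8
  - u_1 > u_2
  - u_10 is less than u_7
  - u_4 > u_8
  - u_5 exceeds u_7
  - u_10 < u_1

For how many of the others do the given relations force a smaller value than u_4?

Directly below u_4: u_9, u_8.
One step further: u_2, u_3 (4 so far).
Nothing else is reachable below u_4; 4 in all.

4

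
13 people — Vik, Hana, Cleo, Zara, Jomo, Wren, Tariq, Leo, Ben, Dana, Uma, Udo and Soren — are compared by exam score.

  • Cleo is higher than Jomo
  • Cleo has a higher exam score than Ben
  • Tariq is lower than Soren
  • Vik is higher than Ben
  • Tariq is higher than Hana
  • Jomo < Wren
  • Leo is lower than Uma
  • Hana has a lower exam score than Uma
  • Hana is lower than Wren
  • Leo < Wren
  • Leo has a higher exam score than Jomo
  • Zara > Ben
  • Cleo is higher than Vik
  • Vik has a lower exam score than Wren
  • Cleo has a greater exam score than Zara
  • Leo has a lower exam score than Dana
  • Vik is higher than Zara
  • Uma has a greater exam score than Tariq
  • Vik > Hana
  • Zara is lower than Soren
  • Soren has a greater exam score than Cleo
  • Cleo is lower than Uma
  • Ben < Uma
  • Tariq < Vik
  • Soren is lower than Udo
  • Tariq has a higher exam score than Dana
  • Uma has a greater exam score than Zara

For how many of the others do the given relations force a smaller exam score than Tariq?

The elements the relations force below Tariq are Hana, Jomo, Leo, Dana — no chain reaches any other.
That is 4.

4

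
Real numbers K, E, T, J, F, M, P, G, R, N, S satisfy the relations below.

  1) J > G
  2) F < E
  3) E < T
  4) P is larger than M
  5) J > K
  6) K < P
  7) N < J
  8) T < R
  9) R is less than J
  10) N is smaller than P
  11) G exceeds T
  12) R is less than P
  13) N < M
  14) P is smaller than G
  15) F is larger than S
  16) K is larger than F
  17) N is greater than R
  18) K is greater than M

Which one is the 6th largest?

Piecing the relations together gives one ordering: S < F < E < T < R < N < M < K < P < G < J.
Counting 6 from the largest end gives N.

N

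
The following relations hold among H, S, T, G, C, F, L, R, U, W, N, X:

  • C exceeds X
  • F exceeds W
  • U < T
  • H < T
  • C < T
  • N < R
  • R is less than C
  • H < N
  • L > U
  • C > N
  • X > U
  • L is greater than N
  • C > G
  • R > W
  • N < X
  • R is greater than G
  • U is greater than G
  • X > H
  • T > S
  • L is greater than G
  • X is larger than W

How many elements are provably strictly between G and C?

3

Chaining upward from G reaches: U, X, R, L, T.
Chaining downward from C reaches: U, H, W, N, X, R.
Strictly between G and C are those in both lists: U, X, R — 3 elements.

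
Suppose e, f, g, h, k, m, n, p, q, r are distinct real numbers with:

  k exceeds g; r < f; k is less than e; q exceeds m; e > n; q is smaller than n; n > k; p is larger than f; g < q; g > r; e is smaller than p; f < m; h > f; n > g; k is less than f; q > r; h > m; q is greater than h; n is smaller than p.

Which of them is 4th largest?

q

Chaining the given pairs: r < g < k < f < m < h < q < n < e < p.
The 4th largest is q.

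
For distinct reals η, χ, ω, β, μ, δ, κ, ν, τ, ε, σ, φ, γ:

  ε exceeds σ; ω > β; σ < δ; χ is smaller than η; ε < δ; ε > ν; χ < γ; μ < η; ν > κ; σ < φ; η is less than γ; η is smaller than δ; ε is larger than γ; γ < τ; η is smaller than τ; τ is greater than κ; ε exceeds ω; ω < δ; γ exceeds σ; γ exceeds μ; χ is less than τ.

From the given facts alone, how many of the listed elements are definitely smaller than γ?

4

The elements the relations force below γ are σ, μ, χ, η — no chain reaches any other.
That is 4.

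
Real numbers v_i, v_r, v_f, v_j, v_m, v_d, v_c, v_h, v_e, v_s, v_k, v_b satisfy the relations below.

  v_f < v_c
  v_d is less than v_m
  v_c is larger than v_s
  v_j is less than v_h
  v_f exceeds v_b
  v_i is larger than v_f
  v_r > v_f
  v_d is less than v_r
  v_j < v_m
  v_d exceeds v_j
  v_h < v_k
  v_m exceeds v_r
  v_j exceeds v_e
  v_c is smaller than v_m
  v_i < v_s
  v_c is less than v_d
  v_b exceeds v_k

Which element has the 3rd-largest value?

v_d

Piecing the relations together gives one ordering: v_e < v_j < v_h < v_k < v_b < v_f < v_i < v_s < v_c < v_d < v_r < v_m.
Counting 3 from the largest end gives v_d.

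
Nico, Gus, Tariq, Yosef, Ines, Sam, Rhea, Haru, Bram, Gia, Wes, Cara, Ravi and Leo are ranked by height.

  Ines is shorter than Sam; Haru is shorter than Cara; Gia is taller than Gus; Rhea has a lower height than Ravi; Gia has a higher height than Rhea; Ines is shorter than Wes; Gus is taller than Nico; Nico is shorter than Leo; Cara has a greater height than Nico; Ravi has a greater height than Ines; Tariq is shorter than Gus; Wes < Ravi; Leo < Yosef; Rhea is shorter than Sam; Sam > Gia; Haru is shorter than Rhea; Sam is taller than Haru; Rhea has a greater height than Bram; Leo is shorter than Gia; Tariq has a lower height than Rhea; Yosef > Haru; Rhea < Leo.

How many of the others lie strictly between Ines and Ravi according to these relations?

The relations place Ines below Ravi. An element lies strictly between them when it is forced above Ines and also forced below Ravi.
Above Ines: {Wes, Sam}. Below Ravi: {Bram, Tariq, Haru, Rhea, Wes}.
Intersection: {Wes} — 1.

1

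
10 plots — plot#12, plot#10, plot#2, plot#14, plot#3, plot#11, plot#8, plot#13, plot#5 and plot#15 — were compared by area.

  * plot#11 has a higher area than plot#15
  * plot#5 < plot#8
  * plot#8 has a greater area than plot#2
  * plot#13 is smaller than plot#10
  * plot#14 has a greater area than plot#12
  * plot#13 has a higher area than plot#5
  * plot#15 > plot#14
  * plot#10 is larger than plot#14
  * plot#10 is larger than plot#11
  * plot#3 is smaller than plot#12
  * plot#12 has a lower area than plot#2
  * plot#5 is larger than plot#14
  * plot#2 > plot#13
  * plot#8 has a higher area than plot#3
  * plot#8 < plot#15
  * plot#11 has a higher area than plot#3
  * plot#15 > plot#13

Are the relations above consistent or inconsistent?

consistent

Every relation is compatible with plot#3 < plot#12 < plot#14 < plot#5 < plot#13 < plot#2 < plot#8 < plot#15 < plot#11 < plot#10; the set is consistent.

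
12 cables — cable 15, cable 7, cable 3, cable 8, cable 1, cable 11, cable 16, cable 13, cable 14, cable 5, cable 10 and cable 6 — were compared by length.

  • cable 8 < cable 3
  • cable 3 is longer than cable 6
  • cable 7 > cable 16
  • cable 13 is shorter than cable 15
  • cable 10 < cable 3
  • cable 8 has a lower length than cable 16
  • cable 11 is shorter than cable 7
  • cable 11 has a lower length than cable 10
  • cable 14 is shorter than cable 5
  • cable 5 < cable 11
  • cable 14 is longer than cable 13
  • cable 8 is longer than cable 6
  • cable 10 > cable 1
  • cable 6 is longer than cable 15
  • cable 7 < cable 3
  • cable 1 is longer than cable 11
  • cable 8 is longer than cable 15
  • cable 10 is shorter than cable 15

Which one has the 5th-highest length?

Chaining the given pairs: cable 13 < cable 14 < cable 5 < cable 11 < cable 1 < cable 10 < cable 15 < cable 6 < cable 8 < cable 16 < cable 7 < cable 3.
The 5th largest is cable 6.

cable 6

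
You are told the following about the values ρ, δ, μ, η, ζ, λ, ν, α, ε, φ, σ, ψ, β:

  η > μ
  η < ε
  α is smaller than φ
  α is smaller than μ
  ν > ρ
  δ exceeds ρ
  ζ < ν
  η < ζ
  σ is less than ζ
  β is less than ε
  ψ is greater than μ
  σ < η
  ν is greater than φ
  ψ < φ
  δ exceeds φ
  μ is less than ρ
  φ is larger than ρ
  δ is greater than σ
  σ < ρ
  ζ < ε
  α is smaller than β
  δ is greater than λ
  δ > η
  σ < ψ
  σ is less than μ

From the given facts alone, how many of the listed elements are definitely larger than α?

10

Directly above α: μ, β, φ.
One step further: η, ψ, ρ, ε, δ, ν (9 so far).
One step further: ζ (10 so far).
No other element is forced above α by the given relations, so the count is 10.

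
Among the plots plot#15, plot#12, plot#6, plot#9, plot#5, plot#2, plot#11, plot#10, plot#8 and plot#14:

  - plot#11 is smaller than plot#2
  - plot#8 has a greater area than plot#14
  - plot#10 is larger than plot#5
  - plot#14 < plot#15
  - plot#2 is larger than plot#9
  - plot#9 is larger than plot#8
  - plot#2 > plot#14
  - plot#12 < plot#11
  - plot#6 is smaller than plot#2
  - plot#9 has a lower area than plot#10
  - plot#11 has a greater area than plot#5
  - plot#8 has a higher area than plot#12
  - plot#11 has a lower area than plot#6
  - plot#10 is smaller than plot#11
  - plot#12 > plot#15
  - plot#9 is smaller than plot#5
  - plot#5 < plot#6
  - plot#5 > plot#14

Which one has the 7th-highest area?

Piecing the relations together gives one ordering: plot#14 < plot#15 < plot#12 < plot#8 < plot#9 < plot#5 < plot#10 < plot#11 < plot#6 < plot#2.
Counting 7 from the largest end gives plot#8.

plot#8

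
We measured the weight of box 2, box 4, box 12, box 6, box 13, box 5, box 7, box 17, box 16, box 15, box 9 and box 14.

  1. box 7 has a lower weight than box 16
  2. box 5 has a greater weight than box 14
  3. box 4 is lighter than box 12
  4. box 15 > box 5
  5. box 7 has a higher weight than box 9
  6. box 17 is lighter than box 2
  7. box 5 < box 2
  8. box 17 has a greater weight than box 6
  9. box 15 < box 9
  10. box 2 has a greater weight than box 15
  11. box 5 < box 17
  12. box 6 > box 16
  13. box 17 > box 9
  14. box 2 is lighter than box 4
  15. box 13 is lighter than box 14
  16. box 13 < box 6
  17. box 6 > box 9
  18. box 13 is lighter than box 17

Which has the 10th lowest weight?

Chaining the given pairs: box 13 < box 14 < box 5 < box 15 < box 9 < box 7 < box 16 < box 6 < box 17 < box 2 < box 4 < box 12.
The 10th smallest is box 2.

box 2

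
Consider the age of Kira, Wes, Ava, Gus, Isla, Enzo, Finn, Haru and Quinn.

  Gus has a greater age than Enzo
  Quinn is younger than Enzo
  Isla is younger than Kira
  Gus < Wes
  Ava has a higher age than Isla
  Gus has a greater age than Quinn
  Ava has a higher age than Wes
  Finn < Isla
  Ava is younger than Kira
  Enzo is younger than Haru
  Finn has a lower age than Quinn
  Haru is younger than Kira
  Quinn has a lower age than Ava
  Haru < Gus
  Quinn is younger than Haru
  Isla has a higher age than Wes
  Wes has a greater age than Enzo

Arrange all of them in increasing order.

The consecutive links are each given: Finn < Quinn; Quinn < Enzo; Enzo < Haru; Haru < Gus; Gus < Wes; Wes < Isla; Isla < Ava; Ava < Kira.

Finn < Quinn < Enzo < Haru < Gus < Wes < Isla < Ava < Kira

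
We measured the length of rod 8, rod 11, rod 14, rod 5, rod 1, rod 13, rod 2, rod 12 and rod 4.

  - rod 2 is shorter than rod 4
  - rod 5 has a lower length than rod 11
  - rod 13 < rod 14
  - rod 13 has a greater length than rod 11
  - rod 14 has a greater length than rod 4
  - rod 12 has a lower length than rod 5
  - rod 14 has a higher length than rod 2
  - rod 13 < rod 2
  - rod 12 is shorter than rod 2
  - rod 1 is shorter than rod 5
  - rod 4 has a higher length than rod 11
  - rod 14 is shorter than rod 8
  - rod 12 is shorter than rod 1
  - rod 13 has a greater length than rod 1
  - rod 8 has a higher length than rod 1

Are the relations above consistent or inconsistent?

consistent

Every relation is compatible with rod 12 < rod 1 < rod 5 < rod 11 < rod 13 < rod 2 < rod 4 < rod 14 < rod 8; the set is consistent.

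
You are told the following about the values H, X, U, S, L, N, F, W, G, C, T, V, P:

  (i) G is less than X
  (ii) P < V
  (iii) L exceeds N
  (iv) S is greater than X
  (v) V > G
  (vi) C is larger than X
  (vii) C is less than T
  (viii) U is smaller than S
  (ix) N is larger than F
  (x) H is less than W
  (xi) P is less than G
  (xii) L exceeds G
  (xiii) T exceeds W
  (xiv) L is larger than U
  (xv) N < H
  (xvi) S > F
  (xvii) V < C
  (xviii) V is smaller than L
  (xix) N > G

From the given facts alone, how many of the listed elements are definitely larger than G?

9

From G the given relations immediately reach X, V, N, L.
From those, H, S, C — 7 in total.
From those, W, T — 9 in total.
Nothing else is reachable above G; 9 in all.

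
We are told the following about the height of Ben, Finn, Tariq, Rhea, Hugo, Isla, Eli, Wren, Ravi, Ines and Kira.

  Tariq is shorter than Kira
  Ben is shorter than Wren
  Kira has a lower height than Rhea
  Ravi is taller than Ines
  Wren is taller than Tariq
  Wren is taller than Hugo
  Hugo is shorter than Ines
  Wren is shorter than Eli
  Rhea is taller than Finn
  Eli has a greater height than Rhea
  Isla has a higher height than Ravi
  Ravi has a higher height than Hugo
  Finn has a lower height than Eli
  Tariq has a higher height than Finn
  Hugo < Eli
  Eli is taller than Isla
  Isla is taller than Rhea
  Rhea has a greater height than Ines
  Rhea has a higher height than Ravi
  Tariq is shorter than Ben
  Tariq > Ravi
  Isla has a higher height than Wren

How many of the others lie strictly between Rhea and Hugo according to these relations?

The relations place Hugo below Rhea. An element lies strictly between them when it is forced above Hugo and also forced below Rhea.
Above Hugo: {Ines, Ravi, Tariq, Ben, Kira, Wren, Isla, Eli}. Below Rhea: {Ines, Finn, Ravi, Tariq, Kira}.
Intersection: {Ines, Ravi, Tariq, Kira} — 4.

4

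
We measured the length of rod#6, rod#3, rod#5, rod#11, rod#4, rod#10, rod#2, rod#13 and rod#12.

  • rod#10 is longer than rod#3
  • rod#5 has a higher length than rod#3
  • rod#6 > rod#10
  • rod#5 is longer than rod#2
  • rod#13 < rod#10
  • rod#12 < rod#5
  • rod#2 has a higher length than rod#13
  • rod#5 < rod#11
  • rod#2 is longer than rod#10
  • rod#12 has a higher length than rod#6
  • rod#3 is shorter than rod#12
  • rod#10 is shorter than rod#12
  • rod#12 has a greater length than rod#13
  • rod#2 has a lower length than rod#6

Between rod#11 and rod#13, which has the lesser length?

rod#13

The relevant relations are rod#13 < rod#10; rod#10 < rod#2; rod#2 < rod#6; rod#6 < rod#12; rod#12 < rod#5; rod#5 < rod#11.
Chaining these gives rod#13 < rod#10 < rod#2 < rod#6 < rod#12 < rod#5 < rod#11.
So rod#13 < rod#11; rod#13 is the shorter of the two.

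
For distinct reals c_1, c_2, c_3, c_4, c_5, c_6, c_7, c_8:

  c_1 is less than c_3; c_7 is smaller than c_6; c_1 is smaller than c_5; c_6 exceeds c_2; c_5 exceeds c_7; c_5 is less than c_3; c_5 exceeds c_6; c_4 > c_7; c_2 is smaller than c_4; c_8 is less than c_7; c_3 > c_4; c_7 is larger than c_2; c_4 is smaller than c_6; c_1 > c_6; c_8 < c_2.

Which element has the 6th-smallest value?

Piecing the relations together gives one ordering: c_8 < c_2 < c_7 < c_4 < c_6 < c_1 < c_5 < c_3.
The 6th smallest is c_1.

c_1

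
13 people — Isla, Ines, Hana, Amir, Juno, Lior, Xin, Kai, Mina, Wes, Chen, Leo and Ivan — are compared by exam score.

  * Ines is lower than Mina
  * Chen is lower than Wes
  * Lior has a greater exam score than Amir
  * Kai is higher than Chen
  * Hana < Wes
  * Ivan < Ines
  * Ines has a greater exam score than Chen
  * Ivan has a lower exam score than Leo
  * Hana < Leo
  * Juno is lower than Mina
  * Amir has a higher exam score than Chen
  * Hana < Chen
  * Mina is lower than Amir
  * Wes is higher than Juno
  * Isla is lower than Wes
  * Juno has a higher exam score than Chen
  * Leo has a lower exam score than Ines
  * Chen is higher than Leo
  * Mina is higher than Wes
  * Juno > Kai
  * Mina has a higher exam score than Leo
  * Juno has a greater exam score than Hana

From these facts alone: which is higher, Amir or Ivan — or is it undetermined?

Amir

The relevant relations are Ivan < Leo; Leo < Chen; Chen < Kai; Kai < Juno; Juno < Mina; Mina < Amir.
Together: Ivan < Leo < Chen < Kai < Juno < Mina < Amir.
So Amir is higher.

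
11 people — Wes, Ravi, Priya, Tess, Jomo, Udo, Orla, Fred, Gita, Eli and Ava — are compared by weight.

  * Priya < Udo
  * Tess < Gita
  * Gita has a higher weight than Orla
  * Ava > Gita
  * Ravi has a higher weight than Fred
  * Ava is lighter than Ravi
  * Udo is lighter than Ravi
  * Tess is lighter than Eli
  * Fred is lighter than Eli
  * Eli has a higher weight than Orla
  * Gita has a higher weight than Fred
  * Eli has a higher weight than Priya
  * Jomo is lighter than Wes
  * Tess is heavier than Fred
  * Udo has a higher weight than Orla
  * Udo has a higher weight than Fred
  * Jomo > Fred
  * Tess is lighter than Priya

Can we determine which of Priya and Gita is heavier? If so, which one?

undetermined

Following every chain through Priya: above Priya we get Eli, Udo, Ravi; below Priya we get Fred, Tess.
Gita is not reached, and no chain runs the other way from Gita to Priya.
So the given relations leave the order of Priya and Gita undetermined.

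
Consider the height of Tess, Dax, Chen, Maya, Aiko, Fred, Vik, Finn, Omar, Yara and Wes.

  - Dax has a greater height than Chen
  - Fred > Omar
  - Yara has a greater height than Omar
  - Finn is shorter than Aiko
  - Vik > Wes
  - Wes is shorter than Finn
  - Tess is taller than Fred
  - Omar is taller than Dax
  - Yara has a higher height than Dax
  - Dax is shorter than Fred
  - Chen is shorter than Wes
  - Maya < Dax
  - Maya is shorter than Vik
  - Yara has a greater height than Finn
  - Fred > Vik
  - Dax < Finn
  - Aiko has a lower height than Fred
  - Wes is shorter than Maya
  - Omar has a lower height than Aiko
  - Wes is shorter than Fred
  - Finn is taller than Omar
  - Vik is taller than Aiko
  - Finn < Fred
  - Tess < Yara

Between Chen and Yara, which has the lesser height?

Chaining the given relations: Chen < Wes < Maya < Dax < Omar < Finn < Aiko < Vik < Fred < Tess < Yara.
So Chen < Yara; Chen is the shorter of the two.

Chen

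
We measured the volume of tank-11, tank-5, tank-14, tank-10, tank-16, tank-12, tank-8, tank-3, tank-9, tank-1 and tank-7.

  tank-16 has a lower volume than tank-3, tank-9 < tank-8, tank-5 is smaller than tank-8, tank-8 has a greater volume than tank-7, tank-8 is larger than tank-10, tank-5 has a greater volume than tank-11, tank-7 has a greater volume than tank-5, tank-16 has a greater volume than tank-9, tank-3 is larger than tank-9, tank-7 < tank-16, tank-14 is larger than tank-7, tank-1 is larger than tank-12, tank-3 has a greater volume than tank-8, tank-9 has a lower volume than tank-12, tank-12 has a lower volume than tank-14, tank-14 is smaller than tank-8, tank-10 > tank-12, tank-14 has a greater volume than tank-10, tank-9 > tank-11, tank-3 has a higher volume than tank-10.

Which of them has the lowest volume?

tank-11

tank-9 is not least since tank-11 < tank-9; tank-5 is not least since tank-11 < tank-5; tank-7 is not least since tank-5 < tank-7; tank-12 is not least since tank-9 < tank-12; tank-10 is not least since tank-12 < tank-10; tank-14 is not least since tank-12 < tank-14; tank-16 is not least since tank-7 < tank-16; tank-8 is not least since tank-5 < tank-8; tank-3 is not least since tank-8 < tank-3; tank-1 is not least since tank-12 < tank-1.
Only tank-11 has nothing below it, so tank-11 is the lowest volume.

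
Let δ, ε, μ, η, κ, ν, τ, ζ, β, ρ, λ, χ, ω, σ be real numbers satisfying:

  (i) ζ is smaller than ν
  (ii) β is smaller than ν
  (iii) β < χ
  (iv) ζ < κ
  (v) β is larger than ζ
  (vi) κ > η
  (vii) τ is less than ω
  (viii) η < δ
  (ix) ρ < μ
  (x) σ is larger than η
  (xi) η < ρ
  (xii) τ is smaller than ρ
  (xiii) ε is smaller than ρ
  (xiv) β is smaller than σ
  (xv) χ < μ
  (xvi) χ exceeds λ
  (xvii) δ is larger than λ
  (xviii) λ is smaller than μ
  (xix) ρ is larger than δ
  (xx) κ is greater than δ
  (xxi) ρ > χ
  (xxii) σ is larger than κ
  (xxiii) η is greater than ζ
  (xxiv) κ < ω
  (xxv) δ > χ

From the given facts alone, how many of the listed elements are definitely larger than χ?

From χ the given relations immediately reach δ, ρ, μ.
From those, κ — 4 in total.
From those, ω, σ — 6 in total.
No other element is forced above χ by the given relations, so the count is 6.

6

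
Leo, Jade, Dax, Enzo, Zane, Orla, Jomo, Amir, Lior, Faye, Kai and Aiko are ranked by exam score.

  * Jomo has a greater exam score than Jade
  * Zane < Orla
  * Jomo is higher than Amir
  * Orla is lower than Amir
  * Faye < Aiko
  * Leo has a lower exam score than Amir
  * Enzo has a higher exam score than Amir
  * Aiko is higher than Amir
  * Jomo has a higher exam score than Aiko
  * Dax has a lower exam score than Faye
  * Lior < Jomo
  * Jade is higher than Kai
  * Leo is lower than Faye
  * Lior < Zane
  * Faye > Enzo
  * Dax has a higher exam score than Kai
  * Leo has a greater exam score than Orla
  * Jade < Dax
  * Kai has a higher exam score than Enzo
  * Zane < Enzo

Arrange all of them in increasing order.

The consecutive links are each given: Lior < Zane; Zane < Orla; Orla < Leo; Leo < Amir; Amir < Enzo; Enzo < Kai; Kai < Jade; Jade < Dax; Dax < Faye; Faye < Aiko; Aiko < Jomo.

Lior < Zane < Orla < Leo < Amir < Enzo < Kai < Jade < Dax < Faye < Aiko < Jomo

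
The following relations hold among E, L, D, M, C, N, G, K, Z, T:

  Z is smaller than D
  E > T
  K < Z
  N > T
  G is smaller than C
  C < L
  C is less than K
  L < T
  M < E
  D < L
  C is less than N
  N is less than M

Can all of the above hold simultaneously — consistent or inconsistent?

consistent

The single ordering G < C < K < Z < D < L < T < N < M < E satisfies every listed relation, so no contradiction arises.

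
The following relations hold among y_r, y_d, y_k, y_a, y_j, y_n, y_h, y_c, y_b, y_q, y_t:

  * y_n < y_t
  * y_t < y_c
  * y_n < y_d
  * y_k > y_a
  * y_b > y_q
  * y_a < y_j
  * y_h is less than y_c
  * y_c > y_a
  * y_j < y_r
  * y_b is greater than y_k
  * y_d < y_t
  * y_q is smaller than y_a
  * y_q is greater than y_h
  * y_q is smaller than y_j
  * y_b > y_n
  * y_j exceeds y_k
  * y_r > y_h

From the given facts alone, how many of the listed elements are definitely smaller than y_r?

The elements the relations force below y_r are y_h, y_q, y_a, y_k, y_j — no chain reaches any other.
That is 5.

5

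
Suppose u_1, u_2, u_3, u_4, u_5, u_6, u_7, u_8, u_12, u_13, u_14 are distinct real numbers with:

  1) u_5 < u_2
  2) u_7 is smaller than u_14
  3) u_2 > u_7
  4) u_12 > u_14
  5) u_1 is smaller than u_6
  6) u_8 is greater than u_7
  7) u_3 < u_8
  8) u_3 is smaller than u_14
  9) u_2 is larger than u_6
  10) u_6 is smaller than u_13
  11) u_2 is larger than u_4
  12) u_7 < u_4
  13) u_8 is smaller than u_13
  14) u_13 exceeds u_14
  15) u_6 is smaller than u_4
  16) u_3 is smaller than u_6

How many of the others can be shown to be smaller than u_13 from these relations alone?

6

Directly below u_13: u_8, u_6, u_14.
One step further: u_3, u_1, u_7 (6 so far).
No other element is forced below u_13 by the given relations, so the count is 6.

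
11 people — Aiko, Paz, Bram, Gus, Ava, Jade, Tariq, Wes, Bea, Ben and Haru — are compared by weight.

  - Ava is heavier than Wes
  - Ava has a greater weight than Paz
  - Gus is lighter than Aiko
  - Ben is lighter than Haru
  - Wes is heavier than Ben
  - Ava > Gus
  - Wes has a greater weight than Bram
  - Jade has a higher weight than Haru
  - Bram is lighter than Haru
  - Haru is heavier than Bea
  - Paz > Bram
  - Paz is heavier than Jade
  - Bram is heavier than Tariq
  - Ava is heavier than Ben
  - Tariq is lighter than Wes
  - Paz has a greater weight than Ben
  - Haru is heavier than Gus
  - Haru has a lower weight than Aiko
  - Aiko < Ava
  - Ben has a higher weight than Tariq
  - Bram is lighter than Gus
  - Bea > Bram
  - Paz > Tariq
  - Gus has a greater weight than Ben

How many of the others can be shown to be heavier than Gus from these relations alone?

From Gus the given relations immediately reach Haru, Aiko, Ava.
From those, Jade — 4 in total.
From those, Paz — 5 in total.
Nothing else is reachable above Gus; 5 in all.

5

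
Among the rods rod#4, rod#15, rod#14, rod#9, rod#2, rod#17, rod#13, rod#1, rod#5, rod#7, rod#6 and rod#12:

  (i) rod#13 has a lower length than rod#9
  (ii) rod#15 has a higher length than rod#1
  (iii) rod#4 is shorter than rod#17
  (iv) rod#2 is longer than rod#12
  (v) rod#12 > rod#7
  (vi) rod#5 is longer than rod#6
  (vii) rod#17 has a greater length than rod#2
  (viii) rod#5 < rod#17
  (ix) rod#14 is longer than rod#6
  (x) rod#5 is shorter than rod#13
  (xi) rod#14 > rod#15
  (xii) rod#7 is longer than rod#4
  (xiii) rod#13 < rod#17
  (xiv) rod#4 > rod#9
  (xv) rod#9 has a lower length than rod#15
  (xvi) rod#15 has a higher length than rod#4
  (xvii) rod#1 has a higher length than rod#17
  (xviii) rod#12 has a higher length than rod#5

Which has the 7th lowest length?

Piecing the relations together gives one ordering: rod#6 < rod#5 < rod#13 < rod#9 < rod#4 < rod#7 < rod#12 < rod#2 < rod#17 < rod#1 < rod#15 < rod#14.
Counting 7 from the smallest end gives rod#12.

rod#12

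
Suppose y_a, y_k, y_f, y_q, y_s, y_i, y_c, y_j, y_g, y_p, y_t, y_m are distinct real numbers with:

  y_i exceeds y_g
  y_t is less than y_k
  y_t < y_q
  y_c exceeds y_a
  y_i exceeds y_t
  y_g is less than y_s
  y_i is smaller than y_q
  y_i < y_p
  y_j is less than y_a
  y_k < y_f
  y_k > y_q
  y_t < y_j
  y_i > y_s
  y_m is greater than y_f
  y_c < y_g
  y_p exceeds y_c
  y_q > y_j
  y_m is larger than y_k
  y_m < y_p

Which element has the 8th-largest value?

Chaining the given pairs: y_t < y_j < y_a < y_c < y_g < y_s < y_i < y_q < y_k < y_f < y_m < y_p.
Counting 8 from the largest end gives y_g.

y_g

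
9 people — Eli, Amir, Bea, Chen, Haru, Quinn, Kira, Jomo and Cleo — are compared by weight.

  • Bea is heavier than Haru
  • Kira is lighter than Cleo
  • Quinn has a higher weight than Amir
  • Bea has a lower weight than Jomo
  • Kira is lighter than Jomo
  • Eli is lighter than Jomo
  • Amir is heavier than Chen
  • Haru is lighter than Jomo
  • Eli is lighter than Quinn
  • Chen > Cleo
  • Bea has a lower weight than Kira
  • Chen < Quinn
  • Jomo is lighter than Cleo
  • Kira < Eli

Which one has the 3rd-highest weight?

Chen

Chaining the given pairs: Haru < Bea < Kira < Eli < Jomo < Cleo < Chen < Amir < Quinn.
Counting 3 from the largest end gives Chen.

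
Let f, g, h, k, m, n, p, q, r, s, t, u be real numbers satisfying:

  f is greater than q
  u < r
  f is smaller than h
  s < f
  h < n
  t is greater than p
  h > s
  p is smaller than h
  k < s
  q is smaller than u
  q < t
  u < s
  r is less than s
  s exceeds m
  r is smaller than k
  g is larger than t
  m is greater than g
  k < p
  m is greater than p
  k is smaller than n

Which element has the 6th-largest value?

g

Piecing the relations together gives one ordering: q < u < r < k < p < t < g < m < s < f < h < n.
Counting 6 from the largest end gives g.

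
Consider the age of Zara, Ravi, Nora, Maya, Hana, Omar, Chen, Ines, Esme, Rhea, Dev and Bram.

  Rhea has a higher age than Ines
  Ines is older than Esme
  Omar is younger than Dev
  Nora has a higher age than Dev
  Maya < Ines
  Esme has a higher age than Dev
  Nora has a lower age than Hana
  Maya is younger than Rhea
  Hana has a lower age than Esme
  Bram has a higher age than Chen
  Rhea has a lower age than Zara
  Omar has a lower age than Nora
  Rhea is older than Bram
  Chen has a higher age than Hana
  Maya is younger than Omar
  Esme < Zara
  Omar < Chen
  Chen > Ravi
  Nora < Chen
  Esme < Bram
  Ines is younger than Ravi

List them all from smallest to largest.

Each adjacent pair is fixed by a given relation: Maya < Omar; Omar < Dev; Dev < Nora; Nora < Hana; Hana < Esme; Esme < Ines; Ines < Ravi; Ravi < Chen; Chen < Bram; Bram < Rhea; Rhea < Zara. Chaining them end to end gives the full order.

Maya < Omar < Dev < Nora < Hana < Esme < Ines < Ravi < Chen < Bram < Rhea < Zara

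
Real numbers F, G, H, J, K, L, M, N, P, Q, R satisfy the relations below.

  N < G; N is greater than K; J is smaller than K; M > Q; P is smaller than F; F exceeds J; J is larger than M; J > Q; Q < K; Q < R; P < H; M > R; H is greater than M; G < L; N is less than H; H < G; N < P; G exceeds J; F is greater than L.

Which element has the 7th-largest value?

K

Piecing the relations together gives one ordering: Q < R < M < J < K < N < P < H < G < L < F.
The 7th largest is K.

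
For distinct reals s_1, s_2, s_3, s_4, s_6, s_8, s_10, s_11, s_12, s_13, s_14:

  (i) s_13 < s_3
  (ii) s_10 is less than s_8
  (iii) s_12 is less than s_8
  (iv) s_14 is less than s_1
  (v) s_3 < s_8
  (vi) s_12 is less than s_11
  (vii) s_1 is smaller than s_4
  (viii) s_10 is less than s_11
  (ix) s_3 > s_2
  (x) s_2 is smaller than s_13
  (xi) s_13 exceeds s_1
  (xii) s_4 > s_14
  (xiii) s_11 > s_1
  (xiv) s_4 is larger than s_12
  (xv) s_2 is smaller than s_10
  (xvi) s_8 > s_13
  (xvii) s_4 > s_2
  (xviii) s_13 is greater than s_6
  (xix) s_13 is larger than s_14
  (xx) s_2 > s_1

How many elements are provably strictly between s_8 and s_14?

5

Chaining upward from s_14 reaches: s_1, s_2, s_10, s_11, s_13, s_3, s_4.
Chaining downward from s_8 reaches: s_1, s_12, s_2, s_10, s_6, s_13, s_3.
Strictly between s_14 and s_8 are those in both lists: s_1, s_2, s_10, s_13, s_3 — 5 elements.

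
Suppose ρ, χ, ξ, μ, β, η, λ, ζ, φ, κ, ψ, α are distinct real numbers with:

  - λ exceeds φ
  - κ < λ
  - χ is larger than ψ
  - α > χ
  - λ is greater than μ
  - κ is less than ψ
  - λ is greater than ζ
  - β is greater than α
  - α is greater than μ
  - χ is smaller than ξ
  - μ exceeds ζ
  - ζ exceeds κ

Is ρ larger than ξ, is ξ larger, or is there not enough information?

undetermined

Following every chain through ρ: nothing is chained to ρ.
ξ is not reached, and no chain runs the other way from ξ to ρ.
So the given relations leave the order of ρ and ξ undetermined.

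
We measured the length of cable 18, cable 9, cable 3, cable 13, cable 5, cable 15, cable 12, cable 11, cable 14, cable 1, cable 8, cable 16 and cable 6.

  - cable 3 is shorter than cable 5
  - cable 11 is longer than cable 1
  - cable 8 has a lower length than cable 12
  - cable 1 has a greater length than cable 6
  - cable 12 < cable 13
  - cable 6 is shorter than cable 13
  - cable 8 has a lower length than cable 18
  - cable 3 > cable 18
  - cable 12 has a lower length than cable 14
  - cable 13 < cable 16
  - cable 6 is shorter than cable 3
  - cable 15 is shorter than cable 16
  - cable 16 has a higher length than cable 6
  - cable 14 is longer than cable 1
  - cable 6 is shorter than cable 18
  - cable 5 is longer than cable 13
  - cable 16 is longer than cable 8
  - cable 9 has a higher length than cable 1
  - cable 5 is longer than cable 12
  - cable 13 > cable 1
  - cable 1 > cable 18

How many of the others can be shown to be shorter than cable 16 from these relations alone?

7

The elements the relations force below cable 16 are cable 8, cable 6, cable 18, cable 12, cable 1, cable 15, cable 13 — no chain reaches any other.
That is 7.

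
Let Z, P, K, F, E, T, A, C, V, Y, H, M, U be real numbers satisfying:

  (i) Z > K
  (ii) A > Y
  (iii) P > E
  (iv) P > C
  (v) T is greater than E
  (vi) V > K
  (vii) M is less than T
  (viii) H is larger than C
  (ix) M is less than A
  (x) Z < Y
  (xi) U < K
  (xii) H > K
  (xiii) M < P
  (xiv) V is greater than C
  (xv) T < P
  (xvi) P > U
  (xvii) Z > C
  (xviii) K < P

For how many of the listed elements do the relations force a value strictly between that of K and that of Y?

1

The relations place K below Y. An element lies strictly between them when it is forced above K and also forced below Y.
Above K: {Z, P, A, H, V}. Below Y: {C, U, Z}.
Intersection: {Z} — 1.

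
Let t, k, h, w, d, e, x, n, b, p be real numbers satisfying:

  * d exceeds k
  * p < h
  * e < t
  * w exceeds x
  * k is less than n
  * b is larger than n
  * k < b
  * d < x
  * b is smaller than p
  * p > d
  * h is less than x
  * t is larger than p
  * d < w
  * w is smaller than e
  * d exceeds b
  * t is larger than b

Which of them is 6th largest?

Piecing the relations together gives one ordering: k < n < b < d < p < h < x < w < e < t.
Counting 6 from the largest end gives p.

p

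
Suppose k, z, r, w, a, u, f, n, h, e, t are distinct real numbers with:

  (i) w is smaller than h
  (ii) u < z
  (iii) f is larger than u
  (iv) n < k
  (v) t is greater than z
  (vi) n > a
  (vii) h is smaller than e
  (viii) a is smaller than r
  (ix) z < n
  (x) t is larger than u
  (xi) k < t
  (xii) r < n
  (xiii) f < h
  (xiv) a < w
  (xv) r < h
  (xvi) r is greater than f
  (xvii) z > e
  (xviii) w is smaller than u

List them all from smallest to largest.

a < w < u < f < r < h < e < z < n < k < t

Each adjacent pair is fixed by a given relation: a < w; w < u; u < f; f < r; r < h; h < e; e < z; z < n; n < k; k < t. Chaining them end to end gives the full order.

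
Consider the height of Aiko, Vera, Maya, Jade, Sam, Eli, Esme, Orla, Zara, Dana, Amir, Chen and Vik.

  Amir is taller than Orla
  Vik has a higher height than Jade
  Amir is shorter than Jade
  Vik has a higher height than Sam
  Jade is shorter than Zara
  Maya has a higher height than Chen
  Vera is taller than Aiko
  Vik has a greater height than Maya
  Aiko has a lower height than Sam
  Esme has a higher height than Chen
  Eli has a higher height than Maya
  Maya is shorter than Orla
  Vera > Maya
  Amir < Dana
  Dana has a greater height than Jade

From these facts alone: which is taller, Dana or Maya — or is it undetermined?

Dana

Following the relations from Maya: Maya < Orla < Amir < Jade < Dana.
So Dana is taller.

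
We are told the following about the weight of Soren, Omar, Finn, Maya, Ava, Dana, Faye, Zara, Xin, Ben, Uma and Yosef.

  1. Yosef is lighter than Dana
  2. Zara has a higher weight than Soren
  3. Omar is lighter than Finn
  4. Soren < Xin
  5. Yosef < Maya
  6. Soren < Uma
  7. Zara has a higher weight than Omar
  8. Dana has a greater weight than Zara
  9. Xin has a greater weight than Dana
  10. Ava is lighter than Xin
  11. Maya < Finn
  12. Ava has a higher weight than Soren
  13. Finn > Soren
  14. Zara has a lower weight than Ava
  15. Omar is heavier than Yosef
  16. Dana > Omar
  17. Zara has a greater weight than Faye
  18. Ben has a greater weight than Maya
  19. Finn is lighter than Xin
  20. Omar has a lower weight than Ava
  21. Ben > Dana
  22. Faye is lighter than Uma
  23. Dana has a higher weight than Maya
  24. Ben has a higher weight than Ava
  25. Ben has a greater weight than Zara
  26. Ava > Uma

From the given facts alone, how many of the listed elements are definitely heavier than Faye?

From Faye the given relations immediately reach Uma, Zara.
From those, Dana, Ava, Ben — 5 in total.
From those, Xin — 6 in total.
Nothing else is reachable above Faye; 6 in all.

6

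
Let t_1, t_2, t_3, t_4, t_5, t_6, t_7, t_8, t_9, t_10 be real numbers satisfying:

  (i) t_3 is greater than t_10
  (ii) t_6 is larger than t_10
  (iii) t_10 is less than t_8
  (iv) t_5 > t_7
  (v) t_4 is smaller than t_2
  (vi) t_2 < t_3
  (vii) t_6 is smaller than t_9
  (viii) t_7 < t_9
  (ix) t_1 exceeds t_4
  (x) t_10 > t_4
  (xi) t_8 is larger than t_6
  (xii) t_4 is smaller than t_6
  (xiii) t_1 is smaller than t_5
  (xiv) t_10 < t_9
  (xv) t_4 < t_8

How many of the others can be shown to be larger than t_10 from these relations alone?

Directly above t_10: t_6, t_8, t_9, t_3.
No other element is forced above t_10 by the given relations, so the count is 4.

4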